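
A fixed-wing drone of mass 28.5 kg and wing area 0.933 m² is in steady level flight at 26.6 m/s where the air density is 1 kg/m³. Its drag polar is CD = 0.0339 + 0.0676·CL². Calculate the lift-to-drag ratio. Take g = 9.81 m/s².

L/D = 10.3

In steady level flight, lift balances weight: W = mg = 28.5 × 9.81 = 279.59 N.
Dynamic pressure q = 0.5 × 1 × 26.6² = 353.8 Pa.
CL = 2W/(ρv²S) = 2×279.59/(1×26.6²×0.933) = 0.847.
CD = 0.0339 + 0.0676 × 0.847² = 0.0824.
L/D = CL/CD = 0.847 / 0.0824 = 10.3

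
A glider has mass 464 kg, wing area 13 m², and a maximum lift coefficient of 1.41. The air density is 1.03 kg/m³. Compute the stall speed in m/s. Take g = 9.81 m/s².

At stall, lift equals weight: L = W = m·g = 464 × 9.81 = 4552 N.
From L = ½ρV²S·CL,max = W: V_stall = √(2W/(ρSCL,max)) = √(2·4552/(1.03·13·1.41))
V_stall = √482.2 = 22 m/s

V_stall = 22 m/s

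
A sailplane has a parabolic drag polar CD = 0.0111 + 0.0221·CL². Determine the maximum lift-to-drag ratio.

(L/D)max = 31.9

For CD = CD0 + K·CL², (L/D)max occurs at CL* = √(CD0/K) and equals 1/(2√(K·CD0)).
(L/D)max = 1/(2√(0.0221 × 0.0111)) = 1/(2 × 0.01566) = 31.9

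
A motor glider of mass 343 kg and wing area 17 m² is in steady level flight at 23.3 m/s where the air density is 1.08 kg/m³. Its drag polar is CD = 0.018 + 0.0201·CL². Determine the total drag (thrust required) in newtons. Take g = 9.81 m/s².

D = 135 N

In steady level flight, lift balances weight: W = mg = 343 × 9.81 = 3364.8 N.
Dynamic pressure q = 0.5 × 1.08 × 23.3² = 293.2 Pa.
CL = 2W/(ρv²S) = 2×3364.8/(1.08×23.3²×17) = 0.6752.
CD = 0.018 + 0.0201 × 0.6752² = 0.02716.
D = q·S·CD = 293.2 × 17 × 0.02716 = 135.4 N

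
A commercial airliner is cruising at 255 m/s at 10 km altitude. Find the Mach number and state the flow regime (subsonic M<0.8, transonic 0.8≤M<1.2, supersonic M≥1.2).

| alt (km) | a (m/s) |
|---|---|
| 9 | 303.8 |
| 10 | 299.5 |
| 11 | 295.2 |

At 10 km, from the table: a = 299.5 m/s.
M = v/a = 255 / 299.5 = 0.851
M = 0.851 → transonic.

M = 0.851 (transonic)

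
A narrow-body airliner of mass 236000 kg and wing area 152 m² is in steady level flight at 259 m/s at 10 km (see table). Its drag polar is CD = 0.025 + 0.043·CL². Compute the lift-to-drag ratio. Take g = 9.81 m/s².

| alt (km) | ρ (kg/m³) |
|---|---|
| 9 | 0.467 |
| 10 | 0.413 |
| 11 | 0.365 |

At 10 km, from the table: ρ = 0.413 kg/m³.
Level flight ⇒ L = W = m·g = 236000 × 9.81 = 2.3152×10^6 N.
q = ½ρv² = ½ × 0.413 × 259² = 13850 Pa.
CL = 2W/(ρv²S) = 2×2.3152×10^6/(0.413×259²×152) = 1.1.
CD = 0.025 + 0.043 × 1.1² = 0.07699.
L/D = CL/CD = 1.1 / 0.07699 = 14.3

L/D = 14.3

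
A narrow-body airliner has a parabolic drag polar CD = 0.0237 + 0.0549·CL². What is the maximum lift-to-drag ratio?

For CD = CD0 + K·CL², (L/D)max occurs at CL* = √(CD0/K) and equals 1/(2√(K·CD0)).
(L/D)max = 1/(2√(0.0549 × 0.0237)) = 1/(2 × 0.03607) = 13.9

(L/D)max = 13.9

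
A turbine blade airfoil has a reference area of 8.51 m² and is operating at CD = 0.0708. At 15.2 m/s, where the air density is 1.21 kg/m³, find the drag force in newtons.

D = ½ρv²S·CD = ½ × 1.21 × 15.2² × 8.51 × 0.0708 = 84.2 N

D = 84.2 N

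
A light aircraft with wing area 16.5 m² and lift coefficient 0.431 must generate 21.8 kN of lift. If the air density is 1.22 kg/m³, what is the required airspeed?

v = 70.9 m/s

L = ½ρv²S·CL ⇒ v = √(2L/(ρ·S·CL))
v = √(2 × 21800 / (1.22 × 16.5 × 0.431)) = √5025 = 70.9 m/s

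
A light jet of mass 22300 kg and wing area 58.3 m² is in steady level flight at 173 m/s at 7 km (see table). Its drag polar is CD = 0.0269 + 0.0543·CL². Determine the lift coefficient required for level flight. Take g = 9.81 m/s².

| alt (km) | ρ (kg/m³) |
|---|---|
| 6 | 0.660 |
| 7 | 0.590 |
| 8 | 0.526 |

CL = 0.425

At 7 km, from the table: ρ = 0.590 kg/m³.
Weight W = mg = 22300 × 9.81 = 2.1876×10^5 N; in level flight L = W.
q = ½ρv² = ½ × 0.59 × 173² = 8829 Pa.
CL = 2W/(ρv²S) = 2×2.1876×10^5/(0.59×173²×58.3) = 0.425.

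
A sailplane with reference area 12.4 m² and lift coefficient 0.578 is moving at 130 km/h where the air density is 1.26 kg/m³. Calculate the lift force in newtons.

L = 5890 N

Convert speed: v = 130 km/h ÷ 3.6 = 36.11 m/s.
L = ½ρv²S·CL = ½ × 1.26 × 36.11² × 12.4 × 0.578 = 5890 N ≈ 5.89 kN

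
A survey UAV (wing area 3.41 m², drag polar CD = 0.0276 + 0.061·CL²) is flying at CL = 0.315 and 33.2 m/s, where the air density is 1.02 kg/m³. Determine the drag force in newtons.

CD = 0.0276 + 0.061 × 0.315² = 0.03365
D = ½ρv²S·CD = ½ × 1.02 × 33.2² × 3.41 × 0.03365 = 64.5 N

D = 64.5 N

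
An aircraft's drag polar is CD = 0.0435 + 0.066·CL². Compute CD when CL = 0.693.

CD = 0.0435 + 0.066 × 0.693² = 0.0435 + 0.0317 = 0.0752

CD = 0.0752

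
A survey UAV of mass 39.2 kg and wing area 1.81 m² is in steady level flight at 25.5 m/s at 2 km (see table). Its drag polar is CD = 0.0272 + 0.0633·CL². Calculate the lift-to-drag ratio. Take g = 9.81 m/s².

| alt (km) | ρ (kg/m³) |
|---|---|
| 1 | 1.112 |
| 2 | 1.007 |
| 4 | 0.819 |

L/D = 12

At 2 km, from the table: ρ = 1.007 kg/m³.
Weight W = mg = 39.2 × 9.81 = 384.55 N; in level flight L = W.
q = ½ρv² = ½ × 1.007 × 25.5² = 327.4 Pa.
CL = 2W/(ρv²S) = 2×384.55/(1.007×25.5²×1.81) = 0.6489.
CD = 0.0272 + 0.0633 × 0.6489² = 0.05386.
L/D = CL/CD = 0.6489 / 0.05386 = 12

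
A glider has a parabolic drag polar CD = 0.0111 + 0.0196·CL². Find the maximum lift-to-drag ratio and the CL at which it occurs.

(L/D)max = 33.9, at CL = 0.753

For CD = CD0 + K·CL², (L/D)max occurs at CL* = √(CD0/K) and equals 1/(2√(K·CD0)).
(L/D)max = 1/(2√(0.0196 × 0.0111)) = 1/(2 × 0.01475) = 33.9
CL* = √(0.0111/0.0196) = 0.753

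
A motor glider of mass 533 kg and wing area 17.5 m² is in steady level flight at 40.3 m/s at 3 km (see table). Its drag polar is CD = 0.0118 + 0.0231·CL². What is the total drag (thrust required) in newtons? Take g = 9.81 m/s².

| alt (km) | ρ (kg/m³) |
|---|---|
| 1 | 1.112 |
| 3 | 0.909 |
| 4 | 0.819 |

D = 201 N

At 3 km, from the table: ρ = 0.909 kg/m³.
In steady level flight, lift balances weight: W = mg = 533 × 9.81 = 5228.7 N.
Dynamic pressure q = 0.5 × 0.909 × 40.3² = 738.1 Pa.
Required CL = L/(qS) = 5228.7/(738.1·17.5) = 0.4048.
CD = 0.0118 + 0.0231 × 0.4048² = 0.01558.
D = q·S·CD = 738.1 × 17.5 × 0.01558 = 201.3 N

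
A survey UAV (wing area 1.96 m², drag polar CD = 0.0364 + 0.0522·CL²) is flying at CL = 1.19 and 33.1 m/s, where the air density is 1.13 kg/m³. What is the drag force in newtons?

CD = 0.0364 + 0.0522 × 1.19² = 0.1103
D = ½ρv²S·CD = ½ × 1.13 × 33.1² × 1.96 × 0.1103 = 134 N

D = 134 N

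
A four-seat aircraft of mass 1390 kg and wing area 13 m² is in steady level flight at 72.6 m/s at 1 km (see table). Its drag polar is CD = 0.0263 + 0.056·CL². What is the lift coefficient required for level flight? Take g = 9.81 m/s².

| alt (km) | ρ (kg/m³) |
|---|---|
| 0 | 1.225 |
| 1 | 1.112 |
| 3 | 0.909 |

At 1 km, from the table: ρ = 1.112 kg/m³.
In steady level flight, lift balances weight: W = mg = 1390 × 9.81 = 13636 N.
q = ½ρv² = ½ × 1.112 × 72.6² = 2931 Pa.
Required CL = L/(qS) = 13636/(2931·13) = 0.3579.

CL = 0.358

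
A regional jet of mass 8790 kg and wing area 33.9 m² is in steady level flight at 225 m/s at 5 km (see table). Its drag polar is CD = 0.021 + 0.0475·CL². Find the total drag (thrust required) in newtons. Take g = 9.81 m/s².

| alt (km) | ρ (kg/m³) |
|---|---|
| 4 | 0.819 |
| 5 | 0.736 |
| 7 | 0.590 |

At 5 km, from the table: ρ = 0.736 kg/m³.
In steady level flight, lift balances weight: W = mg = 8790 × 9.81 = 86230 N.
q = ½ρv² = ½ × 0.736 × 225² = 18630 Pa.
CL = 2W/(ρv²S) = 2×86230/(0.736×225²×33.9) = 0.1365.
CD = 0.021 + 0.0475 × 0.1365² = 0.02189.
D = q·S·CD = 18630 × 33.9 × 0.02189 = 13820 N

D = 13800 N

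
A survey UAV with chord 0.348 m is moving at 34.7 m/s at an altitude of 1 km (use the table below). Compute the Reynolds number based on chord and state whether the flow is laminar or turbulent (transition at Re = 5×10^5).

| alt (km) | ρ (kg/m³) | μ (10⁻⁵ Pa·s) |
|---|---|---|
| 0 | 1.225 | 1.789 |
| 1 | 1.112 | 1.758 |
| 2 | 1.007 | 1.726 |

At 1 km, from the table: ρ = 1.112 kg/m³, μ = 1.758×10⁻⁵ Pa·s.
Re = ρ·v·c/μ = 1.112 × 34.7 × 0.348 / (1.758×10⁻⁵) = 7.64×10^5
Since 7.64×10^5 > 5×10^5, the flow is turbulent.

Re = 7.64×10^5 (turbulent)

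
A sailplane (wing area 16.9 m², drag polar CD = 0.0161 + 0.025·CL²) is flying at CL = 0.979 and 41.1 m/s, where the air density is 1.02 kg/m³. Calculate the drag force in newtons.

D = 583 N

CD = 0.0161 + 0.025 × 0.979² = 0.04006
D = ½ρv²S·CD = ½ × 1.02 × 41.1² × 16.9 × 0.04006 = 583 N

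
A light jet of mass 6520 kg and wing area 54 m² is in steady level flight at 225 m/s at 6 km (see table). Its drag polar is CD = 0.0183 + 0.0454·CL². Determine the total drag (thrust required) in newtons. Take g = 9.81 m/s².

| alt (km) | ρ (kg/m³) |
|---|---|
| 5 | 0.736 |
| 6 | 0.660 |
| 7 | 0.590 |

At 6 km, from the table: ρ = 0.660 kg/m³.
Level flight ⇒ L = W = m·g = 6520 × 9.81 = 63961 N.
q = ½ρv² = ½ × 0.66 × 225² = 16710 Pa.
CL = W/(q·S) = 63961 / (16710 × 54) = 0.0709.
CD = 0.0183 + 0.0454 × 0.0709² = 0.01853.
D = q·S·CD = 16710 × 54 × 0.01853 = 16710 N

D = 16700 N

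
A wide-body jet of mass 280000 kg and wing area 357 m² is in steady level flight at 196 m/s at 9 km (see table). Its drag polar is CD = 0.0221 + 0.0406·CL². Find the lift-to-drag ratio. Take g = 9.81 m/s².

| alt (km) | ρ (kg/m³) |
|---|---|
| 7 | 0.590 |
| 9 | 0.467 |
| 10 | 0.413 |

At 9 km, from the table: ρ = 0.467 kg/m³.
Level flight ⇒ L = W = m·g = 280000 × 9.81 = 2.7468×10^6 N.
Dynamic pressure q = 0.5 × 0.467 × 196² = 8970 Pa.
CL = W/(q·S) = 2.7468×10^6 / (8970 × 357) = 0.8577.
CD = 0.0221 + 0.0406 × 0.8577² = 0.05197.
L/D = CL/CD = 0.8577 / 0.05197 = 16.5

L/D = 16.5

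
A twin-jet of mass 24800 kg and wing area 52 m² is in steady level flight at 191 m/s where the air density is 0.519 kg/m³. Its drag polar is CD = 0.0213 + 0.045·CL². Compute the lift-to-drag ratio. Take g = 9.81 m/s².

Weight W = mg = 24800 × 9.81 = 2.4329×10^5 N; in level flight L = W.
q = ½ρv² = ½ × 0.519 × 191² = 9467 Pa.
CL = 2W/(ρv²S) = 2×2.4329×10^5/(0.519×191²×52) = 0.4942.
CD = 0.0213 + 0.045 × 0.4942² = 0.03229.
L/D = CL/CD = 0.4942 / 0.03229 = 15.3

L/D = 15.3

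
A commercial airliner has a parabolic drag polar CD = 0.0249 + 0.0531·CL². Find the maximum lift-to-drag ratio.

(L/D)max = 13.8

For CD = CD0 + K·CL², (L/D)max occurs at CL* = √(CD0/K) and equals 1/(2√(K·CD0)).
(L/D)max = 1/(2√(0.0531 × 0.0249)) = 1/(2 × 0.03636) = 13.8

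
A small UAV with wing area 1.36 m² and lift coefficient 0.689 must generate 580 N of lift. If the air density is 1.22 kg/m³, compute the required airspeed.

L = ½ρv²S·CL ⇒ v = √(2L/(ρ·S·CL))
v = √(2 × 580 / (1.22 × 1.36 × 0.689)) = √1015 = 31.9 m/s

v = 31.9 m/s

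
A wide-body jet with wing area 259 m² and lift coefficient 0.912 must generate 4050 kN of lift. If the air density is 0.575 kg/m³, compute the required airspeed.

v = 244 m/s

L = ½ρv²S·CL ⇒ v = √(2L/(ρ·S·CL))
v = √(2 × 4.05×10^6 / (0.575 × 259 × 0.912)) = √59640 = 244 m/s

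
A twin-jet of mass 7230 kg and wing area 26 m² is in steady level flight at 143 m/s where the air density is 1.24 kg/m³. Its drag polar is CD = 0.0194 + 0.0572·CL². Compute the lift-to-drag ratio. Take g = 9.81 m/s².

L/D = 9.76

In steady level flight, lift balances weight: W = mg = 7230 × 9.81 = 70926 N.
Dynamic pressure q = 0.5 × 1.24 × 143² = 12680 Pa.
CL = 2W/(ρv²S) = 2×70926/(1.24×143²×26) = 0.2152.
CD = 0.0194 + 0.0572 × 0.2152² = 0.02205.
L/D = CL/CD = 0.2152 / 0.02205 = 9.76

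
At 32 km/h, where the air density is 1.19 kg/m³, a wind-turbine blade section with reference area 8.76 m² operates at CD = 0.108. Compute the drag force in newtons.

D = 44.5 N

Convert speed: v = 32 km/h ÷ 3.6 = 8.889 m/s.
Dynamic pressure q = ½ρv² = ½ × 1.19 × 8.889² = 47.01 Pa.
D = q·S·CD = 47.01 × 8.76 × 0.108 = 44.5 N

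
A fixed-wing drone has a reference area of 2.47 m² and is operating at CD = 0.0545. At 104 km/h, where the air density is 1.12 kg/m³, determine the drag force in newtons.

Convert speed: v = 104 km/h ÷ 3.6 = 28.89 m/s.
D = ½ρv²S·CD = ½ × 1.12 × 28.89² × 2.47 × 0.0545 = 62.9 N

D = 62.9 N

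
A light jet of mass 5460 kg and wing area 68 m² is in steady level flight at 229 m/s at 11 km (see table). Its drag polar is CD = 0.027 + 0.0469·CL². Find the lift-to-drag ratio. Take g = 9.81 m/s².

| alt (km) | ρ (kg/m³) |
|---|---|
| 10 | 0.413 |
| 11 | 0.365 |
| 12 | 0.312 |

At 11 km, from the table: ρ = 0.365 kg/m³.
Weight W = mg = 5460 × 9.81 = 53563 N; in level flight L = W.
q = ½ρv² = ½ × 0.365 × 229² = 9570 Pa.
CL = 2W/(ρv²S) = 2×53563/(0.365×229²×68) = 0.0823.
CD = 0.027 + 0.0469 × 0.0823² = 0.02732.
L/D = CL/CD = 0.0823 / 0.02732 = 3.01

L/D = 3.01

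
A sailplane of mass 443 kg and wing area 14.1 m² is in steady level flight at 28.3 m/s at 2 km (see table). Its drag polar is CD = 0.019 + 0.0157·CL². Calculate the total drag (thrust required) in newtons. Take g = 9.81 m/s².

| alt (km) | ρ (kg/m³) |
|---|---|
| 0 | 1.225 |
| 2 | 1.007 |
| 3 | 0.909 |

D = 160 N

At 2 km, from the table: ρ = 1.007 kg/m³.
Weight W = mg = 443 × 9.81 = 4345.8 N; in level flight L = W.
Dynamic pressure q = 0.5 × 1.007 × 28.3² = 403.2 Pa.
CL = 2W/(ρv²S) = 2×4345.8/(1.007×28.3²×14.1) = 0.7643.
CD = 0.019 + 0.0157 × 0.7643² = 0.02817.
D = q·S·CD = 403.2 × 14.1 × 0.02817 = 160.2 N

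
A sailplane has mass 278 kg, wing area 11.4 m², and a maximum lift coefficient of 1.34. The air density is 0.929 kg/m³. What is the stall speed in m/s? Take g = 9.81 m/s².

V_stall = 19.6 m/s

Weight W = mg = 278 × 9.81 = 2727 N.
V_stall = √(2W/(ρ·S·CL,max)) = √(2 × 2727 / (0.929 × 11.4 × 1.34))
V_stall = √384.3 = 19.6 m/s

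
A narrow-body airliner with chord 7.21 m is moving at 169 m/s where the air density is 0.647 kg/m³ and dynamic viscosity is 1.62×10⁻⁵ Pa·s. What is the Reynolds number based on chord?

Re = 4.87×10^7

Re = ρ·v·c/μ = 0.647 × 169 × 7.21 / (1.62×10⁻⁵) = 4.87×10^7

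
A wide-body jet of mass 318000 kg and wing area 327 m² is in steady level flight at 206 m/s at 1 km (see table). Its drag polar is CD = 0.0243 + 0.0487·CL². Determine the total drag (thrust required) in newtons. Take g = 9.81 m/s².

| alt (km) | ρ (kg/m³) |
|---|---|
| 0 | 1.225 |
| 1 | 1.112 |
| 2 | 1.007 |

D = 2.49×10^5 N

At 1 km, from the table: ρ = 1.112 kg/m³.
Weight W = mg = 318000 × 9.81 = 3.1196×10^6 N; in level flight L = W.
q = ½ρv² = ½ × 1.112 × 206² = 23590 Pa.
CL = W/(q·S) = 3.1196×10^6 / (23590 × 327) = 0.4043.
CD = 0.0243 + 0.0487 × 0.4043² = 0.03226.
D = q·S·CD = 23590 × 327 × 0.03226 = 2.489×10^5 N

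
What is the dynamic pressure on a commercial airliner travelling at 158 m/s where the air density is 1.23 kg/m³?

q = ½ρv² = ½ × 1.23 × 158² = 15400 Pa

q = 15400 Pa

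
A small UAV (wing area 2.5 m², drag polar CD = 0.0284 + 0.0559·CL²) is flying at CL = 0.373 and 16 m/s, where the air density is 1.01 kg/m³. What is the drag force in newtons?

D = 11.7 N

CD = 0.0284 + 0.0559 × 0.373² = 0.03618
D = ½ρv²S·CD = ½ × 1.01 × 16² × 2.5 × 0.03618 = 11.7 N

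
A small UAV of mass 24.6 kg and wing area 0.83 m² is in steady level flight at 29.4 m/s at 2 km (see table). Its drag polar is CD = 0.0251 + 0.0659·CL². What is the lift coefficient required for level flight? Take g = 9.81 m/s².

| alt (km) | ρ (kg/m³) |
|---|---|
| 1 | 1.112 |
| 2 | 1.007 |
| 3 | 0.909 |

At 2 km, from the table: ρ = 1.007 kg/m³.
Weight W = mg = 24.6 × 9.81 = 241.33 N; in level flight L = W.
Dynamic pressure q = 0.5 × 1.007 × 29.4² = 435.2 Pa.
CL = W/(q·S) = 241.33 / (435.2 × 0.83) = 0.6681.

CL = 0.668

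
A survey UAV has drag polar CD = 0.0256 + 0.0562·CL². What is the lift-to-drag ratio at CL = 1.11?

L/D = 11.7

CD = 0.0256 + 0.0562 × 1.11² = 0.09484
L/D = CL/CD = 1.11 / 0.09484 = 11.7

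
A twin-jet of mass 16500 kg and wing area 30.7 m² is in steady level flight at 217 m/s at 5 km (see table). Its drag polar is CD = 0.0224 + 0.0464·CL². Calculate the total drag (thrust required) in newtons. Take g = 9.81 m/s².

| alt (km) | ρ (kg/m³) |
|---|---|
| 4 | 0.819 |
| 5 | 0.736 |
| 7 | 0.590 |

At 5 km, from the table: ρ = 0.736 kg/m³.
Level flight ⇒ L = W = m·g = 16500 × 9.81 = 1.6186×10^5 N.
Dynamic pressure q = 0.5 × 0.736 × 217² = 17330 Pa.
Required CL = L/(qS) = 1.6186×10^5/(17330·30.7) = 0.3043.
CD = 0.0224 + 0.0464 × 0.3043² = 0.0267.
D = q·S·CD = 17330 × 30.7 × 0.0267 = 14200 N

D = 14200 N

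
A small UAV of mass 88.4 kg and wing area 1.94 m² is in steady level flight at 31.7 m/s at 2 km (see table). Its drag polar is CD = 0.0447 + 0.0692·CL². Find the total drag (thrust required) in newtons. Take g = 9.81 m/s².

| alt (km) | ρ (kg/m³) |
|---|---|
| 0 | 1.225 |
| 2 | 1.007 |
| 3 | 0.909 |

At 2 km, from the table: ρ = 1.007 kg/m³.
Weight W = mg = 88.4 × 9.81 = 867.2 N; in level flight L = W.
q = ½ρv² = ½ × 1.007 × 31.7² = 506 Pa.
CL = 2W/(ρv²S) = 2×867.2/(1.007×31.7²×1.94) = 0.8835.
CD = 0.0447 + 0.0692 × 0.8835² = 0.09871.
D = q·S·CD = 506 × 1.94 × 0.09871 = 96.89 N

D = 96.9 N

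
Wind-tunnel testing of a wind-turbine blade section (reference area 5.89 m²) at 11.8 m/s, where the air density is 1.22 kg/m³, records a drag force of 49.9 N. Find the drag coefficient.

CD = 0.0997

From D = ½ρv²S·CD, rearranging gives CD = 2D/(ρv²S).
CD = 2 × 49.9 / (1.22 × 11.8² × 5.89) = 0.0997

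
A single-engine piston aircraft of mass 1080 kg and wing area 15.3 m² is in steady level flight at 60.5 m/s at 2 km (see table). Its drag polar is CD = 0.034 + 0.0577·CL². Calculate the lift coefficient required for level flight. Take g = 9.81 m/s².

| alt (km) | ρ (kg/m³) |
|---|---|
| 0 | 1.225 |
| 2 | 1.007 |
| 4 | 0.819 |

CL = 0.376

At 2 km, from the table: ρ = 1.007 kg/m³.
Weight W = mg = 1080 × 9.81 = 10595 N; in level flight L = W.
Dynamic pressure q = 0.5 × 1.007 × 60.5² = 1843 Pa.
CL = 2W/(ρv²S) = 2×10595/(1.007×60.5²×15.3) = 0.3757.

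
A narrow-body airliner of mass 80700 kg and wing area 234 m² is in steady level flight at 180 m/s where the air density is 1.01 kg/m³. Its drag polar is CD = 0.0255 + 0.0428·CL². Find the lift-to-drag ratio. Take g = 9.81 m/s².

L/D = 7.57

Level flight ⇒ L = W = m·g = 80700 × 9.81 = 7.9167×10^5 N.
Dynamic pressure q = 0.5 × 1.01 × 180² = 16360 Pa.
CL = 2W/(ρv²S) = 2×7.9167×10^5/(1.01×180²×234) = 0.2068.
CD = 0.0255 + 0.0428 × 0.2068² = 0.02733.
L/D = CL/CD = 0.2068 / 0.02733 = 7.57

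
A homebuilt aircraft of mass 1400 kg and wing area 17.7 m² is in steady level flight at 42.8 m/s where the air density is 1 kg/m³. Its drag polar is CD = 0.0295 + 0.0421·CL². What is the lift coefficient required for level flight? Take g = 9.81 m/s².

CL = 0.847

In steady level flight, lift balances weight: W = mg = 1400 × 9.81 = 13734 N.
q = ½ρv² = ½ × 1 × 42.8² = 915.9 Pa.
CL = W/(q·S) = 13734 / (915.9 × 17.7) = 0.8472.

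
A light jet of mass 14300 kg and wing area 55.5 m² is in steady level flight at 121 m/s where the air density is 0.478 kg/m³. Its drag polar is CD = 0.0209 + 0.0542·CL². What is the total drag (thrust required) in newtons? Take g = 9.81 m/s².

Weight W = mg = 14300 × 9.81 = 1.4028×10^5 N; in level flight L = W.
Dynamic pressure q = 0.5 × 0.478 × 121² = 3499 Pa.
CL = W/(q·S) = 1.4028×10^5 / (3499 × 55.5) = 0.7223.
CD = 0.0209 + 0.0542 × 0.7223² = 0.04918.
D = q·S·CD = 3499 × 55.5 × 0.04918 = 9551 N

D = 9550 N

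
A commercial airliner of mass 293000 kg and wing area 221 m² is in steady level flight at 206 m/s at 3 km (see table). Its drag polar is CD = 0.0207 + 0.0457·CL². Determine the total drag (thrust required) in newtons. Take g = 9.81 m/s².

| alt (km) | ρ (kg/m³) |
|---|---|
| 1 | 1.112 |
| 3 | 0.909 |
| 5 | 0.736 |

D = 1.77×10^5 N

At 3 km, from the table: ρ = 0.909 kg/m³.
In steady level flight, lift balances weight: W = mg = 293000 × 9.81 = 2.8743×10^6 N.
Dynamic pressure q = 0.5 × 0.909 × 206² = 19290 Pa.
Required CL = L/(qS) = 2.8743×10^6/(19290·221) = 0.6743.
CD = 0.0207 + 0.0457 × 0.6743² = 0.04148.
D = q·S·CD = 19290 × 221 × 0.04148 = 1.768×10^5 N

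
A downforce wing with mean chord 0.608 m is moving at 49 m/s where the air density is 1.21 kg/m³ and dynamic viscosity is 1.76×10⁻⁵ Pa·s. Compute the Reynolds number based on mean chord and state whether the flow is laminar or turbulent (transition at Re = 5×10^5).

Re = 2.05×10^6 (turbulent)

Re = ρ·v·c/μ = 1.21 × 49 × 0.608 / (1.76×10⁻⁵) = 2.05×10^6
Since 2.05×10^6 > 5×10^5, the flow is turbulent.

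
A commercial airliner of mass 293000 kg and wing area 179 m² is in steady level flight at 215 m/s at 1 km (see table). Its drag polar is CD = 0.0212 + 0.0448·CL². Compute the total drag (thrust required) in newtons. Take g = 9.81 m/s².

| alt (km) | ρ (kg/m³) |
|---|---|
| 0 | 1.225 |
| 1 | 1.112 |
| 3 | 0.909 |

At 1 km, from the table: ρ = 1.112 kg/m³.
Weight W = mg = 293000 × 9.81 = 2.8743×10^6 N; in level flight L = W.
q = ½ρv² = ½ × 1.112 × 215² = 25700 Pa.
CL = W/(q·S) = 2.8743×10^6 / (25700 × 179) = 0.6248.
CD = 0.0212 + 0.0448 × 0.6248² = 0.03869.
D = q·S·CD = 25700 × 179 × 0.03869 = 1.78×10^5 N

D = 1.78×10^5 N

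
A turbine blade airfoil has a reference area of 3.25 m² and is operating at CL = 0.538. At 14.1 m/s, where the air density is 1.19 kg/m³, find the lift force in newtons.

L = ½ρv²S·CL = ½ × 1.19 × 14.1² × 3.25 × 0.538 = 207 N

L = 207 N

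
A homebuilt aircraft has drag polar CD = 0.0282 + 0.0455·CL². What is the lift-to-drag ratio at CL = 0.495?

L/D = 12.6

CD = 0.0282 + 0.0455 × 0.495² = 0.03935
L/D = CL/CD = 0.495 / 0.03935 = 12.6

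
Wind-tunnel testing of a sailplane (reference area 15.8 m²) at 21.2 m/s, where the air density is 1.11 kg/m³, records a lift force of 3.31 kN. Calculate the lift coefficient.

CL = 0.84

From L = ½ρv²S·CL, rearranging gives CL = 2L/(ρv²S).
CL = 2 × 3310 / (1.11 × 21.2² × 15.8) = 0.84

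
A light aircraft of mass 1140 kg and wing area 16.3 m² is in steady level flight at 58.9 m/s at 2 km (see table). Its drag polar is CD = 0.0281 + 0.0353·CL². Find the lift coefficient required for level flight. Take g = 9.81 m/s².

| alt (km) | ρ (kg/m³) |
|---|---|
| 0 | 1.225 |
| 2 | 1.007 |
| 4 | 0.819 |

At 2 km, from the table: ρ = 1.007 kg/m³.
In steady level flight, lift balances weight: W = mg = 1140 × 9.81 = 11183 N.
q = ½ρv² = ½ × 1.007 × 58.9² = 1747 Pa.
CL = 2W/(ρv²S) = 2×11183/(1.007×58.9²×16.3) = 0.3928.

CL = 0.393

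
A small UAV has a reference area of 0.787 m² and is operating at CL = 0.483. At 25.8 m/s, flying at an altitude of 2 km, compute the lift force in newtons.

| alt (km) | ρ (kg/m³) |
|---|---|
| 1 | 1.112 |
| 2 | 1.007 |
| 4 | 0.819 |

At 2 km, from the table: ρ = 1.007 kg/m³.
Dynamic pressure q = ½ρv² = ½ × 1.007 × 25.8² = 335.1 Pa.
L = q·S·CL = 335.1 × 0.787 × 0.483 = 127 N

L = 127 N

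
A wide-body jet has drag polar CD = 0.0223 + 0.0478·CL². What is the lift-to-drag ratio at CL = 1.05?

L/D = 14

CD = 0.0223 + 0.0478 × 1.05² = 0.075
L/D = CL/CD = 1.05 / 0.075 = 14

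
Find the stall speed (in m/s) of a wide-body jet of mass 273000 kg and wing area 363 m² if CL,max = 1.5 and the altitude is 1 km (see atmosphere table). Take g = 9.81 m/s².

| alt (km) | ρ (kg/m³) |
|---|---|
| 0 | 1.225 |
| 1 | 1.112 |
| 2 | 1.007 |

V_stall = 94.1 m/s

At 1 km, from the table: ρ = 1.112 kg/m³.
At stall, lift equals weight: L = W = m·g = 273000 × 9.81 = 2.678×10^6 N.
V_stall = √(2W/(ρ·S·CL,max)) = √(2 × 2.678×10^6 / (1.112 × 363 × 1.5))
V_stall = √8846 = 94.1 m/s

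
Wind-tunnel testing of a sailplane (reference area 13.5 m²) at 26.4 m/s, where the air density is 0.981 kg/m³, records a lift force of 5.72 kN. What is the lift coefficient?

CL = 1.24

From L = ½ρv²S·CL, rearranging gives CL = 2L/(ρv²S).
CL = 2 × 5720 / (0.981 × 26.4² × 13.5) = 1.24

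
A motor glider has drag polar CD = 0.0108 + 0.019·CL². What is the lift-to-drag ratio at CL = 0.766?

L/D = 34.9

CD = 0.0108 + 0.019 × 0.766² = 0.02195
L/D = CL/CD = 0.766 / 0.02195 = 34.9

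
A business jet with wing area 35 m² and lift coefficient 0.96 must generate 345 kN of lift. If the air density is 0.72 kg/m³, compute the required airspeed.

L = ½ρv²S·CL ⇒ v = √(2L/(ρ·S·CL))
v = √(2 × 3.45×10^5 / (0.72 × 35 × 0.96)) = √28520 = 169 m/s

v = 169 m/s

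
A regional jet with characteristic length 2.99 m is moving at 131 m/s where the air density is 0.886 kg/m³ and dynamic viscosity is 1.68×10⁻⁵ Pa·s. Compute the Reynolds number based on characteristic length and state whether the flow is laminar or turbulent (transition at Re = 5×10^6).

Re = ρ·v·c/μ = 0.886 × 131 × 2.99 / (1.68×10⁻⁵) = 2.07×10^7
Since 2.07×10^7 > 5×10^6, the flow is turbulent.

Re = 2.07×10^7 (turbulent)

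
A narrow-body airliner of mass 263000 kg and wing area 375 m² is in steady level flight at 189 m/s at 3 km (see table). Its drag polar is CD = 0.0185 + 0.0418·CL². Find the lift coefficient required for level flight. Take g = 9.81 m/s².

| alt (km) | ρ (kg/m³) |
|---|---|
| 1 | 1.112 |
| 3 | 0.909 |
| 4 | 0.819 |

At 3 km, from the table: ρ = 0.909 kg/m³.
Level flight ⇒ L = W = m·g = 263000 × 9.81 = 2.58×10^6 N.
Dynamic pressure q = 0.5 × 0.909 × 189² = 16240 Pa.
Required CL = L/(qS) = 2.58×10^6/(16240·375) = 0.4238.

CL = 0.424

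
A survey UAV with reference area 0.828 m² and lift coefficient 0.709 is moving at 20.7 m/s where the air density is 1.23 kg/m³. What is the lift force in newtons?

L = 155 N

L = ½ρv²S·CL = ½ × 1.23 × 20.7² × 0.828 × 0.709 = 155 N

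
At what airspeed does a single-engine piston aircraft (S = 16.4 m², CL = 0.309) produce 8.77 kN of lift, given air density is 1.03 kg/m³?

v = 58 m/s

L = ½ρv²S·CL ⇒ v = √(2L/(ρ·S·CL))
v = √(2 × 8770 / (1.03 × 16.4 × 0.309)) = √3360 = 58 m/s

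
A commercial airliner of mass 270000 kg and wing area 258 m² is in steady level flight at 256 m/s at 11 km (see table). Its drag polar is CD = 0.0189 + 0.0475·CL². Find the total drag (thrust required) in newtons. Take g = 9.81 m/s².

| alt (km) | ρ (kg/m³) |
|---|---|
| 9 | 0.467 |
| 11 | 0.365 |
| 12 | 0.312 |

At 11 km, from the table: ρ = 0.365 kg/m³.
Weight W = mg = 270000 × 9.81 = 2.6487×10^6 N; in level flight L = W.
Dynamic pressure q = 0.5 × 0.365 × 256² = 11960 Pa.
Required CL = L/(qS) = 2.6487×10^6/(11960·258) = 0.8584.
CD = 0.0189 + 0.0475 × 0.8584² = 0.0539.
D = q·S·CD = 11960 × 258 × 0.0539 = 1.663×10^5 N

D = 1.66×10^5 N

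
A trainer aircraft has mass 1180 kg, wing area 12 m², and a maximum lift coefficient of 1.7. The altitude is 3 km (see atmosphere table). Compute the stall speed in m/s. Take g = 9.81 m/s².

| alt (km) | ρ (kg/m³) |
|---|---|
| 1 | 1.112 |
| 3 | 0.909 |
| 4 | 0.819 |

V_stall = 35.3 m/s

At 3 km, from the table: ρ = 0.909 kg/m³.
Weight W = mg = 1180 × 9.81 = 11580 N.
V_stall = √(2W/(ρ·S·CL,max)) = √(2 × 11580 / (0.909 × 12 × 1.7))
V_stall = √1248 = 35.3 m/s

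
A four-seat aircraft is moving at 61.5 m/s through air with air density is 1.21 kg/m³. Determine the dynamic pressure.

q = 2290 Pa

q = ½ρv² = ½ × 1.21 × 61.5² = 2290 Pa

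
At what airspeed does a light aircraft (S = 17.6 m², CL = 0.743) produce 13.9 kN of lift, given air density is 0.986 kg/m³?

v = 46.4 m/s

L = ½ρv²S·CL ⇒ v = √(2L/(ρ·S·CL))
v = √(2 × 13900 / (0.986 × 17.6 × 0.743)) = √2156 = 46.4 m/s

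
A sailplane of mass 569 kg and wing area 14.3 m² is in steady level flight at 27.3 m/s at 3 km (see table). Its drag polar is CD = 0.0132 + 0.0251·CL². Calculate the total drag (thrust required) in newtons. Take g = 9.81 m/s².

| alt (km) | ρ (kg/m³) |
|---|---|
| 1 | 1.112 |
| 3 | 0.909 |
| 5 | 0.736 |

D = 225 N

At 3 km, from the table: ρ = 0.909 kg/m³.
Weight W = mg = 569 × 9.81 = 5581.9 N; in level flight L = W.
Dynamic pressure q = 0.5 × 0.909 × 27.3² = 338.7 Pa.
CL = W/(q·S) = 5581.9 / (338.7 × 14.3) = 1.152.
CD = 0.0132 + 0.0251 × 1.152² = 0.04653.
D = q·S·CD = 338.7 × 14.3 × 0.04653 = 225.4 N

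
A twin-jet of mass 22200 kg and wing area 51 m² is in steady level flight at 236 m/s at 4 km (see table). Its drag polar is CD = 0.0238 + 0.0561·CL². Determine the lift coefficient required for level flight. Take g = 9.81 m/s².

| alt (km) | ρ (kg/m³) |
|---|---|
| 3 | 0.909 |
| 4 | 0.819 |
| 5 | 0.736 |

CL = 0.187

At 4 km, from the table: ρ = 0.819 kg/m³.
Level flight ⇒ L = W = m·g = 22200 × 9.81 = 2.1778×10^5 N.
Dynamic pressure q = 0.5 × 0.819 × 236² = 22810 Pa.
CL = 2W/(ρv²S) = 2×2.1778×10^5/(0.819×236²×51) = 0.1872.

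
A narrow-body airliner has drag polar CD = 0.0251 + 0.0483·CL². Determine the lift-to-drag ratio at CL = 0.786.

CD = 0.0251 + 0.0483 × 0.786² = 0.05494
L/D = CL/CD = 0.786 / 0.05494 = 14.3

L/D = 14.3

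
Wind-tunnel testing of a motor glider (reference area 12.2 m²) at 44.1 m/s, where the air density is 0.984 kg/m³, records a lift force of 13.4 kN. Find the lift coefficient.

CL = 1.15

From L = ½ρv²S·CL, rearranging gives CL = 2L/(ρv²S).
CL = 2 × 13400 / (0.984 × 44.1² × 12.2) = 1.15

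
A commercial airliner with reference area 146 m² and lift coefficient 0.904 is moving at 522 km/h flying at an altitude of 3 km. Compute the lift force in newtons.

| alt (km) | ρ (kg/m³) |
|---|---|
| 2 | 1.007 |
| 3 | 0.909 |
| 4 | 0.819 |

L = 1.26×10^6 N

At 3 km, from the table: ρ = 0.909 kg/m³.
Convert speed: v = 522 km/h ÷ 3.6 = 145 m/s.
Dynamic pressure q = ½ρv² = ½ × 0.909 × 145² = 9556 Pa.
L = q·S·CL = 9556 × 146 × 0.904 = 1.26×10^6 N ≈ 1260 kN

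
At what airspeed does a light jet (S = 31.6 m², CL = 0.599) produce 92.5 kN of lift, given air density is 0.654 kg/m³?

L = ½ρv²S·CL ⇒ v = √(2L/(ρ·S·CL))
v = √(2 × 92500 / (0.654 × 31.6 × 0.599)) = √14940 = 122 m/s

v = 122 m/s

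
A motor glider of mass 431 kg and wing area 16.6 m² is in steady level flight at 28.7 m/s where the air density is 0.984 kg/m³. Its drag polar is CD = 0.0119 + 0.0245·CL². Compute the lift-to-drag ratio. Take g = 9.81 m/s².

L/D = 29.1

Weight W = mg = 431 × 9.81 = 4228.1 N; in level flight L = W.
q = ½ρv² = ½ × 0.984 × 28.7² = 405.3 Pa.
Required CL = L/(qS) = 4228.1/(405.3·16.6) = 0.6285.
CD = 0.0119 + 0.0245 × 0.6285² = 0.02158.
L/D = CL/CD = 0.6285 / 0.02158 = 29.1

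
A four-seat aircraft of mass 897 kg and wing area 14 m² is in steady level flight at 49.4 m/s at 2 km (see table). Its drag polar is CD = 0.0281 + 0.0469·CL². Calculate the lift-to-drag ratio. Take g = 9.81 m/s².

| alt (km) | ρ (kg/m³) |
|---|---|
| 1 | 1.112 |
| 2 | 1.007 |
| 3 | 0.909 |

L/D = 12.7

At 2 km, from the table: ρ = 1.007 kg/m³.
Weight W = mg = 897 × 9.81 = 8799.6 N; in level flight L = W.
q = ½ρv² = ½ × 1.007 × 49.4² = 1229 Pa.
Required CL = L/(qS) = 8799.6/(1229·14) = 0.5115.
CD = 0.0281 + 0.0469 × 0.5115² = 0.04037.
L/D = CL/CD = 0.5115 / 0.04037 = 12.7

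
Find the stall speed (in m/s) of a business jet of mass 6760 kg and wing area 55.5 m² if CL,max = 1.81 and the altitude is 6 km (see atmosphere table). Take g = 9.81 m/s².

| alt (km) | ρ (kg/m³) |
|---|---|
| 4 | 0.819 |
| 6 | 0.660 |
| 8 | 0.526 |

At 6 km, from the table: ρ = 0.660 kg/m³.
At stall, lift equals weight: L = W = m·g = 6760 × 9.81 = 66320 N.
From L = ½ρV²S·CL,max = W: V_stall = √(2W/(ρSCL,max)) = √(2·66320/(0.66·55.5·1.81))
V_stall = √2000 = 44.7 m/s

V_stall = 44.7 m/s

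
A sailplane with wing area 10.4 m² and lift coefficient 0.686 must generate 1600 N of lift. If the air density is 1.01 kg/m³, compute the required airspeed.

v = 21.1 m/s

L = ½ρv²S·CL ⇒ v = √(2L/(ρ·S·CL))
v = √(2 × 1600 / (1.01 × 10.4 × 0.686)) = √444.1 = 21.1 m/s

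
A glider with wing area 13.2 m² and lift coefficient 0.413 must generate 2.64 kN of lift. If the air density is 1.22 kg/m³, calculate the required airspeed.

L = ½ρv²S·CL ⇒ v = √(2L/(ρ·S·CL))
v = √(2 × 2640 / (1.22 × 13.2 × 0.413)) = √793.9 = 28.2 m/s

v = 28.2 m/s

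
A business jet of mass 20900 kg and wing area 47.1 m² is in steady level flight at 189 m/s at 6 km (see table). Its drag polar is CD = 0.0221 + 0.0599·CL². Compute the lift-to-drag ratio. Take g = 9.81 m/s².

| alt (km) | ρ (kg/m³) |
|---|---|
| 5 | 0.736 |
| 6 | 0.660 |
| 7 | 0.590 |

At 6 km, from the table: ρ = 0.660 kg/m³.
In steady level flight, lift balances weight: W = mg = 20900 × 9.81 = 2.0503×10^5 N.
q = ½ρv² = ½ × 0.66 × 189² = 11790 Pa.
Required CL = L/(qS) = 2.0503×10^5/(11790·47.1) = 0.3693.
CD = 0.0221 + 0.0599 × 0.3693² = 0.03027.
L/D = CL/CD = 0.3693 / 0.03027 = 12.2

L/D = 12.2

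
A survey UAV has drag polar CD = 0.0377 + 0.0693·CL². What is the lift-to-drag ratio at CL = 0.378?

L/D = 7.94

CD = 0.0377 + 0.0693 × 0.378² = 0.0476
L/D = CL/CD = 0.378 / 0.0476 = 7.94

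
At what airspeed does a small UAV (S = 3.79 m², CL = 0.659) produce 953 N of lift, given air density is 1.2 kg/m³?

v = 25.2 m/s

L = ½ρv²S·CL ⇒ v = √(2L/(ρ·S·CL))
v = √(2 × 953 / (1.2 × 3.79 × 0.659)) = √635.9 = 25.2 m/s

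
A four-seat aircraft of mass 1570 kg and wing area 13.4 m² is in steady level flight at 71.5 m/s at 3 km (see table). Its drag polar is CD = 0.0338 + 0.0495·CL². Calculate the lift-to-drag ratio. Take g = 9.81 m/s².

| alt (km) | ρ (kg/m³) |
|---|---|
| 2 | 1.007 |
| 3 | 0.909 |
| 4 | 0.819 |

L/D = 10.8

At 3 km, from the table: ρ = 0.909 kg/m³.
In steady level flight, lift balances weight: W = mg = 1570 × 9.81 = 15402 N.
q = ½ρv² = ½ × 0.909 × 71.5² = 2324 Pa.
Required CL = L/(qS) = 15402/(2324·13.4) = 0.4947.
CD = 0.0338 + 0.0495 × 0.4947² = 0.04591.
L/D = CL/CD = 0.4947 / 0.04591 = 10.8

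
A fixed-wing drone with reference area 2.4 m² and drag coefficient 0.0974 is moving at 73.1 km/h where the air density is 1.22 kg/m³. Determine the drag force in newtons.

D = 58.8 N

Convert speed: v = 73.1 km/h ÷ 3.6 = 20.31 m/s.
D = ½ρv²S·CD = ½ × 1.22 × 20.31² × 2.4 × 0.0974 = 58.8 N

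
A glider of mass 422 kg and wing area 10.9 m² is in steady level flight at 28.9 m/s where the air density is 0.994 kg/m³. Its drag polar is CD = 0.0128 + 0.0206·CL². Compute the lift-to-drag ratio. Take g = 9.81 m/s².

Level flight ⇒ L = W = m·g = 422 × 9.81 = 4139.8 N.
Dynamic pressure q = 0.5 × 0.994 × 28.9² = 415.1 Pa.
Required CL = L/(qS) = 4139.8/(415.1·10.9) = 0.915.
CD = 0.0128 + 0.0206 × 0.915² = 0.03005.
L/D = CL/CD = 0.915 / 0.03005 = 30.5

L/D = 30.5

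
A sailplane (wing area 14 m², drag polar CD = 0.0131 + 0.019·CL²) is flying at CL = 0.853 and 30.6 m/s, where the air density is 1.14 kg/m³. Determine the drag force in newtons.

D = 201 N

CD = 0.0131 + 0.019 × 0.853² = 0.02692
D = ½ρv²S·CD = ½ × 1.14 × 30.6² × 14 × 0.02692 = 201 N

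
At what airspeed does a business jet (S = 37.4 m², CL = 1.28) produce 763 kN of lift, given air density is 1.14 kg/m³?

L = ½ρv²S·CL ⇒ v = √(2L/(ρ·S·CL))
v = √(2 × 7.63×10^5 / (1.14 × 37.4 × 1.28)) = √27960 = 167 m/s

v = 167 m/s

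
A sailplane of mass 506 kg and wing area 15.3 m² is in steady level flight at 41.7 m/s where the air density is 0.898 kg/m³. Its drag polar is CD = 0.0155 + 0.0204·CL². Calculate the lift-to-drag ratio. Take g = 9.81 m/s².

L/D = 21.8

Level flight ⇒ L = W = m·g = 506 × 9.81 = 4963.9 N.
q = ½ρv² = ½ × 0.898 × 41.7² = 780.8 Pa.
CL = W/(q·S) = 4963.9 / (780.8 × 15.3) = 0.4155.
CD = 0.0155 + 0.0204 × 0.4155² = 0.01902.
L/D = CL/CD = 0.4155 / 0.01902 = 21.8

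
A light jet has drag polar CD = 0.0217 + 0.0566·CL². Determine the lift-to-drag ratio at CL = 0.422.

L/D = 13.3

CD = 0.0217 + 0.0566 × 0.422² = 0.03178
L/D = CL/CD = 0.422 / 0.03178 = 13.3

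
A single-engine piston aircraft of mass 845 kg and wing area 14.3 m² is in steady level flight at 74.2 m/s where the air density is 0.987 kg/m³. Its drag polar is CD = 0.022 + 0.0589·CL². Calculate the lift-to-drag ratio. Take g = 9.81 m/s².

L/D = 8.64

Level flight ⇒ L = W = m·g = 845 × 9.81 = 8289.5 N.
Dynamic pressure q = 0.5 × 0.987 × 74.2² = 2717 Pa.
Required CL = L/(qS) = 8289.5/(2717·14.3) = 0.2134.
CD = 0.022 + 0.0589 × 0.2134² = 0.02468.
L/D = CL/CD = 0.2134 / 0.02468 = 8.64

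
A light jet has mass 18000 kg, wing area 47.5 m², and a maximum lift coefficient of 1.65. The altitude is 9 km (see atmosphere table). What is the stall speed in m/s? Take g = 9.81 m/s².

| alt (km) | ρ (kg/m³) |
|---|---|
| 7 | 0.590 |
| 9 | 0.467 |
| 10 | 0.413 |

V_stall = 98.2 m/s

At 9 km, from the table: ρ = 0.467 kg/m³.
At stall, lift equals weight: L = W = m·g = 18000 × 9.81 = 1.766×10^5 N.
From L = ½ρV²S·CL,max = W: V_stall = √(2W/(ρSCL,max)) = √(2·1.766×10^5/(0.467·47.5·1.65))
V_stall = √9649 = 98.2 m/s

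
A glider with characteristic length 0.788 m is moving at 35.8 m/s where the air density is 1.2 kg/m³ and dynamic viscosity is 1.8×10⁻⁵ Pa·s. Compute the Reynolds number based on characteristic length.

Re = 1.88×10^6

Re = ρ·v·c/μ = 1.2 × 35.8 × 0.788 / (1.8×10⁻⁵) = 1.88×10^6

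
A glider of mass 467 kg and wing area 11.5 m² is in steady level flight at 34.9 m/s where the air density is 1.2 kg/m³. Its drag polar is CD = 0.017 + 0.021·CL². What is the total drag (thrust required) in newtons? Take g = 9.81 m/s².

Level flight ⇒ L = W = m·g = 467 × 9.81 = 4581.3 N.
q = ½ρv² = ½ × 1.2 × 34.9² = 730.8 Pa.
Required CL = L/(qS) = 4581.3/(730.8·11.5) = 0.5451.
CD = 0.017 + 0.021 × 0.5451² = 0.02324.
D = q·S·CD = 730.8 × 11.5 × 0.02324 = 195.3 N

D = 195 N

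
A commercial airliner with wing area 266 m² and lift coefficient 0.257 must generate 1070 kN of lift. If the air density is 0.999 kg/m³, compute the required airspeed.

L = ½ρv²S·CL ⇒ v = √(2L/(ρ·S·CL))
v = √(2 × 1.07×10^6 / (0.999 × 266 × 0.257)) = √31340 = 177 m/s

v = 177 m/s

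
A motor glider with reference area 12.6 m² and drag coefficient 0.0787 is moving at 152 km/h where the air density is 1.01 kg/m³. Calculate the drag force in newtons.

D = 893 N

Convert speed: v = 152 km/h ÷ 3.6 = 42.22 m/s.
D = ½ρv²S·CD = ½ × 1.01 × 42.22² × 12.6 × 0.0787 = 893 N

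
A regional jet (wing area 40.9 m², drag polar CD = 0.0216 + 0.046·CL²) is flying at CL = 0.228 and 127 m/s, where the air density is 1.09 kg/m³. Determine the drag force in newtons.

D = 8630 N

CD = 0.0216 + 0.046 × 0.228² = 0.02399
D = ½ρv²S·CD = ½ × 1.09 × 127² × 40.9 × 0.02399 = 8630 N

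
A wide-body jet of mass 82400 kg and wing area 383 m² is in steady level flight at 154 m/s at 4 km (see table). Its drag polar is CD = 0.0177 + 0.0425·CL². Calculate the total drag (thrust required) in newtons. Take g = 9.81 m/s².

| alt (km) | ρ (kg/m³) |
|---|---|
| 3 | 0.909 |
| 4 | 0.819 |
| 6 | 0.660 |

D = 73300 N

At 4 km, from the table: ρ = 0.819 kg/m³.
In steady level flight, lift balances weight: W = mg = 82400 × 9.81 = 8.0834×10^5 N.
Dynamic pressure q = 0.5 × 0.819 × 154² = 9712 Pa.
CL = W/(q·S) = 8.0834×10^5 / (9712 × 383) = 0.2173.
CD = 0.0177 + 0.0425 × 0.2173² = 0.01971.
D = q·S·CD = 9712 × 383 × 0.01971 = 73300 N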